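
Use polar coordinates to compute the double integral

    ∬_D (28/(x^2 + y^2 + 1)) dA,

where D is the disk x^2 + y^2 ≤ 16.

The region D is 0 ≤ r ≤ 4, 0 ≤ θ ≤ 2π in polar coordinates, where x = r cos(θ), y = r sin(θ), and dA = r dr dθ.

Under the substitution, the integrand becomes 28/(r^2 + 1), so

    ∬_D (28/(x^2 + y^2 + 1)) dA = ∫_{0}^{2π} ∫_{0}^{4} (28/(r^2 + 1)) · r dr dθ.

Inner integral (in r): ∫_{0}^{4} (28/(r^2 + 1)) · r dr = log(168377826559400929).

Outer integral (in θ): ∫_{0}^{2π} (log(168377826559400929)) dθ = 28π log(17).

Therefore ∬_D (28/(x^2 + y^2 + 1)) dA = 28π log(17).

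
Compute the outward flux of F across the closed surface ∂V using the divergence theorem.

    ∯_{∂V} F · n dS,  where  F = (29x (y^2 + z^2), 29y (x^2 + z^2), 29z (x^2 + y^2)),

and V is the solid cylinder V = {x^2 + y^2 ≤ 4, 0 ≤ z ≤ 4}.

By the divergence theorem,

    ∯_{∂V} F · n dS = ∭_V (∇ · F) dV.

Compute the divergence:
    ∇ · F = ∂F_x/∂x + ∂F_y/∂y + ∂F_z/∂z = 29y^2 + 29z^2 + 29x^2 + 29z^2 + 29x^2 + 29y^2 = 58x^2 + 58y^2 + 58z^2.

In cylindrical coordinates, x = r cos(θ), y = r sin(θ), z = z, dV = r dr dθ dz, with 0 ≤ r ≤ 2, 0 ≤ θ ≤ 2π, 0 ≤ z ≤ 4.

The integrand, after substitution and multiplying by the volume element, becomes (58r^2 + 58z^2) · r, so

    ∭_V (∇·F) dV = ∫_0^{2π} ∫_0^{2} ∫_0^{4} (58r^2 + 58z^2) · r dz dr dθ.

Inner (z from 0 to 4): 232r (r^2 + 16/3).
Middle (r from 0 to 2): 10208/3.
Outer (θ from 0 to 2π): 20416π/3.

Therefore ∯_{∂V} F · n dS = 20416π/3.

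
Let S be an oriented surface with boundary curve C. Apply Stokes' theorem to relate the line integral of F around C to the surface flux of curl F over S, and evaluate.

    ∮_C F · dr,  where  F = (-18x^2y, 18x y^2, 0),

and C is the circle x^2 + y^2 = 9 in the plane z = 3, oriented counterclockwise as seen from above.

Let S be the flat disk x^2 + y^2 ≤ 9 in the plane z = 3, with upward unit normal n̂ = ẑ. By Stokes' theorem,

    ∮_C F · dr = ∬_S (∇ × F) · n̂ dS = ∬_D (curl F)_z dA,

where D is the disk x^2 + y^2 ≤ 9.

Compute the curl of F = (-18x^2y, 18x y^2, 0):
    (∇ × F)_x = ∂F_z/∂y - ∂F_y/∂z = 0,
    (∇ × F)_y = ∂F_x/∂z - ∂F_z/∂x = 0,
    (∇ × F)_z = ∂F_y/∂x - ∂F_x/∂y = 18x^2 + 18y^2.

On z = 3, (curl F)_z = 18x^2 + 18y^2.

Convert to polar (x = r cos θ, y = r sin θ, dA = r dr dθ); the integrand becomes 18r^2, so

    ∬_D (curl F)_z dA = ∫_0^{2π} ∫_0^{3} (18r^2) · r dr dθ.

Inner (r from 0 to 3): 729/2.
Outer (θ from 0 to 2π): 729π.

Therefore ∮_C F · dr = 729π.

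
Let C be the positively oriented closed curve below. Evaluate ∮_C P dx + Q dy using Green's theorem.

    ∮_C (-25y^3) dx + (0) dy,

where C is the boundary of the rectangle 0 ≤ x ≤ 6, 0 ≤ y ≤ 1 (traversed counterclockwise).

Green's theorem converts the closed line integral into a double integral over the enclosed region D:

    ∮_C P dx + Q dy = ∬_D (∂Q/∂x - ∂P/∂y) dA.

Here P = -25y^3, Q = 0, so

    ∂Q/∂x = 0,    ∂P/∂y = -75y^2,
    ∂Q/∂x - ∂P/∂y = 75y^2.

D is the region 0 ≤ x ≤ 6, 0 ≤ y ≤ 1. Evaluating the double integral:

    ∬_D (75y^2) dA = ∫_0^{6} ∫_0^{1} (75y^2) dy dx.

Inner (y from 0 to 1): 25.
Outer (x from 0 to 6): 150.

Therefore ∮_C P dx + Q dy = 150.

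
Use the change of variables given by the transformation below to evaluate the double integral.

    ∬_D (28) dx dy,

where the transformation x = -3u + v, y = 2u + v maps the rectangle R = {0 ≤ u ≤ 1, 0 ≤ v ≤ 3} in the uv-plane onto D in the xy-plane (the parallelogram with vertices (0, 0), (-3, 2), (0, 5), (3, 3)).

Compute the Jacobian determinant of (x, y) with respect to (u, v):

    ∂(x,y)/∂(u,v) = | -3  1 | = (-3)(1) - (1)(2) = -5.
                   | 2  1 |

Its absolute value is |J| = 5 (the area scaling factor).

Substituting x = -3u + v, y = 2u + v into the integrand,

    28 → 28,

so the integral becomes

    ∬_R (28) · |J| du dv = ∫_0^1 ∫_0^3 (140) dv du.

Inner (v): 420.
Outer (u): 420.

Therefore ∬_D (28) dx dy = 420.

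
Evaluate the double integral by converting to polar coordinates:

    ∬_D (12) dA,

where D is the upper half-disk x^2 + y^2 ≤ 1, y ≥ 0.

The region D is 0 ≤ r ≤ 1, 0 ≤ θ ≤ π in polar coordinates, where x = r cos(θ), y = r sin(θ), and dA = r dr dθ.

Under the substitution, the integrand becomes 12, so

    ∬_D (12) dA = ∫_{0}^{π} ∫_{0}^{1} (12) · r dr dθ.

Inner integral (in r): ∫_{0}^{1} (12) · r dr = 6.

Outer integral (in θ): ∫_{0}^{π} (6) dθ = 6π.

Therefore ∬_D (12) dA = 6π.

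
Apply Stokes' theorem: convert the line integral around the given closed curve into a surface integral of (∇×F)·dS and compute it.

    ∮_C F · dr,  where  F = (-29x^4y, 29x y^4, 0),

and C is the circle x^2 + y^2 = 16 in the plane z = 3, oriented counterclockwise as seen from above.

Let S be the flat disk x^2 + y^2 ≤ 16 in the plane z = 3, with upward unit normal n̂ = ẑ. By Stokes' theorem,

    ∮_C F · dr = ∬_S (∇ × F) · n̂ dS = ∬_D (curl F)_z dA,

where D is the disk x^2 + y^2 ≤ 16.

Compute the curl of F = (-29x^4y, 29x y^4, 0):
    (∇ × F)_x = ∂F_z/∂y - ∂F_y/∂z = 0,
    (∇ × F)_y = ∂F_x/∂z - ∂F_z/∂x = 0,
    (∇ × F)_z = ∂F_y/∂x - ∂F_x/∂y = 29x^4 + 29y^4.

On z = 3, (curl F)_z = 29x^4 + 29y^4.

Convert to polar (x = r cos θ, y = r sin θ, dA = r dr dθ); the integrand becomes 29r^4(sin(θ)^4 + cos(θ)^4), so

    ∬_D (curl F)_z dA = ∫_0^{2π} ∫_0^{4} (29r^4(sin(θ)^4 + cos(θ)^4)) · r dr dθ.

Inner (r from 0 to 4): 59392sin(θ)^4/3 + 59392cos(θ)^4/3.
Outer (θ from 0 to 2π): 29696π.

Therefore ∮_C F · dr = 29696π.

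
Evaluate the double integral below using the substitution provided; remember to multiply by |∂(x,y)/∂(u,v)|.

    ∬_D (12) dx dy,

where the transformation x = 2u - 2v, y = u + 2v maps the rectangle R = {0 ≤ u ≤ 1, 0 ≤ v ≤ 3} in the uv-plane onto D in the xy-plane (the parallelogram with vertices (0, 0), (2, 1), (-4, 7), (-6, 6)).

Compute the Jacobian determinant of (x, y) with respect to (u, v):

    ∂(x,y)/∂(u,v) = | 2  -2 | = (2)(2) - (-2)(1) = 6.
                   | 1  2 |

Its absolute value is |J| = 6 (the area scaling factor).

Substituting x = 2u - 2v, y = u + 2v into the integrand,

    12 → 12,

so the integral becomes

    ∬_R (12) · |J| du dv = ∫_0^1 ∫_0^3 (72) dv du.

Inner (v): 216.
Outer (u): 216.

Therefore ∬_D (12) dx dy = 216.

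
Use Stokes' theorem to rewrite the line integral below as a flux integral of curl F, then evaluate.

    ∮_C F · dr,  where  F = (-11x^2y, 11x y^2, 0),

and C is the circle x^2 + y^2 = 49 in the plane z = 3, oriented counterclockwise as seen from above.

Let S be the flat disk x^2 + y^2 ≤ 49 in the plane z = 3, with upward unit normal n̂ = ẑ. By Stokes' theorem,

    ∮_C F · dr = ∬_S (∇ × F) · n̂ dS = ∬_D (curl F)_z dA,

where D is the disk x^2 + y^2 ≤ 49.

Compute the curl of F = (-11x^2y, 11x y^2, 0):
    (∇ × F)_x = ∂F_z/∂y - ∂F_y/∂z = 0,
    (∇ × F)_y = ∂F_x/∂z - ∂F_z/∂x = 0,
    (∇ × F)_z = ∂F_y/∂x - ∂F_x/∂y = 11x^2 + 11y^2.

On z = 3, (curl F)_z = 11x^2 + 11y^2.

Convert to polar (x = r cos θ, y = r sin θ, dA = r dr dθ); the integrand becomes 11r^2, so

    ∬_D (curl F)_z dA = ∫_0^{2π} ∫_0^{7} (11r^2) · r dr dθ.

Inner (r from 0 to 7): 26411/4.
Outer (θ from 0 to 2π): 26411π/2.

Therefore ∮_C F · dr = 26411π/2.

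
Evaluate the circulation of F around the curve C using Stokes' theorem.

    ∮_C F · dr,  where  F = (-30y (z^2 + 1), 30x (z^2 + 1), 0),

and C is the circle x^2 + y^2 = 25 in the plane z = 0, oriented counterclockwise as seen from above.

Let S be the flat disk x^2 + y^2 ≤ 25 in the plane z = 0, with upward unit normal n̂ = ẑ. By Stokes' theorem,

    ∮_C F · dr = ∬_S (∇ × F) · n̂ dS = ∬_D (curl F)_z dA,

where D is the disk x^2 + y^2 ≤ 25.

Compute the curl of F = (-30y (z^2 + 1), 30x (z^2 + 1), 0):
    (∇ × F)_x = ∂F_z/∂y - ∂F_y/∂z = -60x z,
    (∇ × F)_y = ∂F_x/∂z - ∂F_z/∂x = -60y z,
    (∇ × F)_z = ∂F_y/∂x - ∂F_x/∂y = 60z^2 + 60.

On z = 0, (curl F)_z = 60.

Convert to polar (x = r cos θ, y = r sin θ, dA = r dr dθ); the integrand becomes 60, so

    ∬_D (curl F)_z dA = ∫_0^{2π} ∫_0^{5} (60) · r dr dθ.

Inner (r from 0 to 5): 750.
Outer (θ from 0 to 2π): 1500π.

Therefore ∮_C F · dr = 1500π.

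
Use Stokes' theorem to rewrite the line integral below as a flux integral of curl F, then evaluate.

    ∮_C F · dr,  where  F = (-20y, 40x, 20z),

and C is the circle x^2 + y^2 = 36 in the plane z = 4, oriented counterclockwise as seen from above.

Let S be the flat disk x^2 + y^2 ≤ 36 in the plane z = 4, with upward unit normal n̂ = ẑ. By Stokes' theorem,

    ∮_C F · dr = ∬_S (∇ × F) · n̂ dS = ∬_D (curl F)_z dA,

where D is the disk x^2 + y^2 ≤ 36.

Compute the curl of F = (-20y, 40x, 20z):
    (∇ × F)_x = ∂F_z/∂y - ∂F_y/∂z = 0,
    (∇ × F)_y = ∂F_x/∂z - ∂F_z/∂x = 0,
    (∇ × F)_z = ∂F_y/∂x - ∂F_x/∂y = 60.

On z = 4, (curl F)_z = 60.

Convert to polar (x = r cos θ, y = r sin θ, dA = r dr dθ); the integrand becomes 60, so

    ∬_D (curl F)_z dA = ∫_0^{2π} ∫_0^{6} (60) · r dr dθ.

Inner (r from 0 to 6): 1080.
Outer (θ from 0 to 2π): 2160π.

Therefore ∮_C F · dr = 2160π.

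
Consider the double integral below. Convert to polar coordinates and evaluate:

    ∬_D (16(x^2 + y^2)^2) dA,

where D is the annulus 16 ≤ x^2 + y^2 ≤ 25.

The region D is 4 ≤ r ≤ 5, 0 ≤ θ ≤ 2π in polar coordinates, where x = r cos(θ), y = r sin(θ), and dA = r dr dθ.

Under the substitution, the integrand becomes 16r^4, so

    ∬_D (16(x^2 + y^2)^2) dA = ∫_{0}^{2π} ∫_{4}^{5} (16r^4) · r dr dθ.

Inner integral (in r): ∫_{4}^{5} (16r^4) · r dr = 30744.

Outer integral (in θ): ∫_{0}^{2π} (30744) dθ = 61488π.

Therefore ∬_D (16(x^2 + y^2)^2) dA = 61488π.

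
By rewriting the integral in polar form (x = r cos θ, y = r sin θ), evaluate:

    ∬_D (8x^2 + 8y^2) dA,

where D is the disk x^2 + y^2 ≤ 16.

The region D is 0 ≤ r ≤ 4, 0 ≤ θ ≤ 2π in polar coordinates, where x = r cos(θ), y = r sin(θ), and dA = r dr dθ.

Under the substitution, the integrand becomes 8r^2, so

    ∬_D (8x^2 + 8y^2) dA = ∫_{0}^{2π} ∫_{0}^{4} (8r^2) · r dr dθ.

Inner integral (in r): ∫_{0}^{4} (8r^2) · r dr = 512.

Outer integral (in θ): ∫_{0}^{2π} (512) dθ = 1024π.

Therefore ∬_D (8x^2 + 8y^2) dA = 1024π.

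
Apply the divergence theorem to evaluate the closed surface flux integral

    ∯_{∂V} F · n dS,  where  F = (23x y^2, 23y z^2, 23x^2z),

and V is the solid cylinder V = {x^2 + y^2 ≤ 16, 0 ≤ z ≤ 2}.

By the divergence theorem,

    ∯_{∂V} F · n dS = ∭_V (∇ · F) dV.

Compute the divergence:
    ∇ · F = ∂F_x/∂x + ∂F_y/∂y + ∂F_z/∂z = 23y^2 + 23z^2 + 23x^2 = 23x^2 + 23y^2 + 23z^2.

In cylindrical coordinates, x = r cos(θ), y = r sin(θ), z = z, dV = r dr dθ dz, with 0 ≤ r ≤ 4, 0 ≤ θ ≤ 2π, 0 ≤ z ≤ 2.

The integrand, after substitution and multiplying by the volume element, becomes (23r^2 + 23z^2) · r, so

    ∭_V (∇·F) dV = ∫_0^{2π} ∫_0^{4} ∫_0^{2} (23r^2 + 23z^2) · r dz dr dθ.

Inner (z from 0 to 2): 46r (r^2 + 4/3).
Middle (r from 0 to 4): 10304/3.
Outer (θ from 0 to 2π): 20608π/3.

Therefore ∯_{∂V} F · n dS = 20608π/3.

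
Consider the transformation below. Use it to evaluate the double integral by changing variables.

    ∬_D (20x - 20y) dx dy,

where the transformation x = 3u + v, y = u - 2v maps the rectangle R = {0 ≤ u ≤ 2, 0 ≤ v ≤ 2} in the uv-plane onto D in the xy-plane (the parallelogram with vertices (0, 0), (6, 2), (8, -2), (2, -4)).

Compute the Jacobian determinant of (x, y) with respect to (u, v):

    ∂(x,y)/∂(u,v) = | 3  1 | = (3)(-2) - (1)(1) = -7.
                   | 1  -2 |

Its absolute value is |J| = 7 (the area scaling factor).

Substituting x = 3u + v, y = u - 2v into the integrand,

    20x - 20y → 40u + 60v,

so the integral becomes

    ∬_R (40u + 60v) · |J| du dv = ∫_0^2 ∫_0^2 (280u + 420v) dv du.

Inner (v): 560u + 840.
Outer (u): 2800.

Therefore ∬_D (20x - 20y) dx dy = 2800.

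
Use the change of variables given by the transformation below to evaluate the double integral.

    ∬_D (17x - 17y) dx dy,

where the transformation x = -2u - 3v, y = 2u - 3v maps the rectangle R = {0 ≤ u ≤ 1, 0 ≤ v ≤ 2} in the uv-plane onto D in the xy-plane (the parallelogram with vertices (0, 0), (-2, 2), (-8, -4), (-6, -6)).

Compute the Jacobian determinant of (x, y) with respect to (u, v):

    ∂(x,y)/∂(u,v) = | -2  -3 | = (-2)(-3) - (-3)(2) = 12.
                   | 2  -3 |

Its absolute value is |J| = 12 (the area scaling factor).

Substituting x = -2u - 3v, y = 2u - 3v into the integrand,

    17x - 17y → -68u,

so the integral becomes

    ∬_R (-68u) · |J| du dv = ∫_0^1 ∫_0^2 (-816u) dv du.

Inner (v): -1632u.
Outer (u): -816.

Therefore ∬_D (17x - 17y) dx dy = -816.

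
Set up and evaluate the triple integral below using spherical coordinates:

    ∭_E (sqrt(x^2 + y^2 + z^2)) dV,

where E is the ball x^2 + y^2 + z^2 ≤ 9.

In spherical coordinates, x = ρ sin(φ) cos(θ), y = ρ sin(φ) sin(θ), z = ρ cos(φ), and dV = ρ^2 sin(φ) dρ dφ dθ.

The integrand becomes ρ, so

    ∭_E (sqrt(x^2 + y^2 + z^2)) dV = ∫_{0}^{2π} ∫_{0}^{π} ∫_{0}^{3} (ρ) · ρ^2 sin(φ) dρ dφ dθ.

Inner (ρ): 81sin(φ)/4.
Middle (φ): 81/2.
Outer (θ): 81π.

Therefore the triple integral equals 81π.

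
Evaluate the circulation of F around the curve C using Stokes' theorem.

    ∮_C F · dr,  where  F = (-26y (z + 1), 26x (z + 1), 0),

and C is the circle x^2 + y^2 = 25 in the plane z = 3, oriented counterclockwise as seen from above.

Let S be the flat disk x^2 + y^2 ≤ 25 in the plane z = 3, with upward unit normal n̂ = ẑ. By Stokes' theorem,

    ∮_C F · dr = ∬_S (∇ × F) · n̂ dS = ∬_D (curl F)_z dA,

where D is the disk x^2 + y^2 ≤ 25.

Compute the curl of F = (-26y (z + 1), 26x (z + 1), 0):
    (∇ × F)_x = ∂F_z/∂y - ∂F_y/∂z = -26x,
    (∇ × F)_y = ∂F_x/∂z - ∂F_z/∂x = -26y,
    (∇ × F)_z = ∂F_y/∂x - ∂F_x/∂y = 52z + 52.

On z = 3, (curl F)_z = 208.

Convert to polar (x = r cos θ, y = r sin θ, dA = r dr dθ); the integrand becomes 208, so

    ∬_D (curl F)_z dA = ∫_0^{2π} ∫_0^{5} (208) · r dr dθ.

Inner (r from 0 to 5): 2600.
Outer (θ from 0 to 2π): 5200π.

Therefore ∮_C F · dr = 5200π.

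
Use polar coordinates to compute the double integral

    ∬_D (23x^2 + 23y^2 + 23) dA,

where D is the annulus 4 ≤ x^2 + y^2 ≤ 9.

The region D is 2 ≤ r ≤ 3, 0 ≤ θ ≤ 2π in polar coordinates, where x = r cos(θ), y = r sin(θ), and dA = r dr dθ.

Under the substitution, the integrand becomes 23r^2 + 23, so

    ∬_D (23x^2 + 23y^2 + 23) dA = ∫_{0}^{2π} ∫_{2}^{3} (23r^2 + 23) · r dr dθ.

Inner integral (in r): ∫_{2}^{3} (23r^2 + 23) · r dr = 1725/4.

Outer integral (in θ): ∫_{0}^{2π} (1725/4) dθ = 1725π/2.

Therefore ∬_D (23x^2 + 23y^2 + 23) dA = 1725π/2.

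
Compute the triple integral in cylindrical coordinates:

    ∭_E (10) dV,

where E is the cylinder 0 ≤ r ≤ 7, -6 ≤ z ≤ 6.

In cylindrical coordinates, x = r cos(θ), y = r sin(θ), z = z, and dV = r dr dθ dz.

The integrand becomes 10, so

    ∭_E (10) dV = ∫_{0}^{2π} ∫_{0}^{7} ∫_{-6}^{6} (10) · r dz dr dθ.

Inner (z): 120r.
Middle (r from 0 to 7): 2940.
Outer (θ): 5880π.

Therefore the triple integral equals 5880π.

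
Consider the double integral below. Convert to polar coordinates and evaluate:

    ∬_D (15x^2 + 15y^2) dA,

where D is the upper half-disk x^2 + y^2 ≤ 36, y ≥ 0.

The region D is 0 ≤ r ≤ 6, 0 ≤ θ ≤ π in polar coordinates, where x = r cos(θ), y = r sin(θ), and dA = r dr dθ.

Under the substitution, the integrand becomes 15r^2, so

    ∬_D (15x^2 + 15y^2) dA = ∫_{0}^{π} ∫_{0}^{6} (15r^2) · r dr dθ.

Inner integral (in r): ∫_{0}^{6} (15r^2) · r dr = 4860.

Outer integral (in θ): ∫_{0}^{π} (4860) dθ = 4860π.

Therefore ∬_D (15x^2 + 15y^2) dA = 4860π.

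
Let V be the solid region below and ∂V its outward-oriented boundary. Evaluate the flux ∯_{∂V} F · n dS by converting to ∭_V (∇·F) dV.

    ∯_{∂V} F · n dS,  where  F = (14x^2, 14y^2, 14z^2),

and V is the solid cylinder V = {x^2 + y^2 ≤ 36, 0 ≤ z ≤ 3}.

By the divergence theorem,

    ∯_{∂V} F · n dS = ∭_V (∇ · F) dV.

Compute the divergence:
    ∇ · F = ∂F_x/∂x + ∂F_y/∂y + ∂F_z/∂z = 28x + 28y + 28z.

In cylindrical coordinates, x = r cos(θ), y = r sin(θ), z = z, dV = r dr dθ dz, with 0 ≤ r ≤ 6, 0 ≤ θ ≤ 2π, 0 ≤ z ≤ 3.

The integrand, after substitution and multiplying by the volume element, becomes (28sqrt(2)r sin(θ + π/4) + 28z) · r, so

    ∭_V (∇·F) dV = ∫_0^{2π} ∫_0^{6} ∫_0^{3} (28sqrt(2)r sin(θ + π/4) + 28z) · r dz dr dθ.

Inner (z from 0 to 3): 42r (2sqrt(2)r sin(θ + π/4) + 3).
Middle (r from 0 to 6): 6048sqrt(2)sin(θ + π/4) + 2268.
Outer (θ from 0 to 2π): 4536π.

Therefore ∯_{∂V} F · n dS = 4536π.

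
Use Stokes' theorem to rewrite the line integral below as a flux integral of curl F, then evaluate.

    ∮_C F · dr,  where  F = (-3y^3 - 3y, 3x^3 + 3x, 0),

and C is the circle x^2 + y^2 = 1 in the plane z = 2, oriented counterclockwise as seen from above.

Let S be the flat disk x^2 + y^2 ≤ 1 in the plane z = 2, with upward unit normal n̂ = ẑ. By Stokes' theorem,

    ∮_C F · dr = ∬_S (∇ × F) · n̂ dS = ∬_D (curl F)_z dA,

where D is the disk x^2 + y^2 ≤ 1.

Compute the curl of F = (-3y^3 - 3y, 3x^3 + 3x, 0):
    (∇ × F)_x = ∂F_z/∂y - ∂F_y/∂z = 0,
    (∇ × F)_y = ∂F_x/∂z - ∂F_z/∂x = 0,
    (∇ × F)_z = ∂F_y/∂x - ∂F_x/∂y = 9x^2 + 9y^2 + 6.

On z = 2, (curl F)_z = 9x^2 + 9y^2 + 6.

Convert to polar (x = r cos θ, y = r sin θ, dA = r dr dθ); the integrand becomes 9r^2 + 6, so

    ∬_D (curl F)_z dA = ∫_0^{2π} ∫_0^{1} (9r^2 + 6) · r dr dθ.

Inner (r from 0 to 1): 21/4.
Outer (θ from 0 to 2π): 21π/2.

Therefore ∮_C F · dr = 21π/2.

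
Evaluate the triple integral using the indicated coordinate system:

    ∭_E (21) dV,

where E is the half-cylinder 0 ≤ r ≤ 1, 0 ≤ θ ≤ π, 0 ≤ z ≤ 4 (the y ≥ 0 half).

In cylindrical coordinates, x = r cos(θ), y = r sin(θ), z = z, and dV = r dr dθ dz.

The integrand becomes 21, so

    ∭_E (21) dV = ∫_{0}^{π} ∫_{0}^{1} ∫_{0}^{4} (21) · r dz dr dθ.

Inner (z): 84r.
Middle (r from 0 to 1): 42.
Outer (θ): 42π.

Therefore the triple integral equals 42π.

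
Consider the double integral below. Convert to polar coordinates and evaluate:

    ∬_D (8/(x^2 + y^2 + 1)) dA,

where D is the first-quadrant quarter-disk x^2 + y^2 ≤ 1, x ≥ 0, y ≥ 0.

The region D is 0 ≤ r ≤ 1, 0 ≤ θ ≤ π/2 in polar coordinates, where x = r cos(θ), y = r sin(θ), and dA = r dr dθ.

Under the substitution, the integrand becomes 8/(r^2 + 1), so

    ∬_D (8/(x^2 + y^2 + 1)) dA = ∫_{0}^{π/2} ∫_{0}^{1} (8/(r^2 + 1)) · r dr dθ.

Inner integral (in r): ∫_{0}^{1} (8/(r^2 + 1)) · r dr = log(16).

Outer integral (in θ): ∫_{0}^{π/2} (log(16)) dθ = 2π log(2).

Therefore ∬_D (8/(x^2 + y^2 + 1)) dA = 2π log(2).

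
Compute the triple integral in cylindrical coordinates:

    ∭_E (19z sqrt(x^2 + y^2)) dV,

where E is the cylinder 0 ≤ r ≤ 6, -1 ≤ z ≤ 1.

In cylindrical coordinates, x = r cos(θ), y = r sin(θ), z = z, and dV = r dr dθ dz.

The integrand becomes 19r z, so

    ∭_E (19z sqrt(x^2 + y^2)) dV = ∫_{0}^{2π} ∫_{0}^{6} ∫_{-1}^{1} (19r z) · r dz dr dθ.

Inner (z): 0.
Middle (r from 0 to 6): 0.
Outer (θ): 0.

Therefore the triple integral equals 0.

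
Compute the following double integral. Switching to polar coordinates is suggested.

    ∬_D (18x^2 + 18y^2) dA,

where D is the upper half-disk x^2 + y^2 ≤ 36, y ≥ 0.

The region D is 0 ≤ r ≤ 6, 0 ≤ θ ≤ π in polar coordinates, where x = r cos(θ), y = r sin(θ), and dA = r dr dθ.

Under the substitution, the integrand becomes 18r^2, so

    ∬_D (18x^2 + 18y^2) dA = ∫_{0}^{π} ∫_{0}^{6} (18r^2) · r dr dθ.

Inner integral (in r): ∫_{0}^{6} (18r^2) · r dr = 5832.

Outer integral (in θ): ∫_{0}^{π} (5832) dθ = 5832π.

Therefore ∬_D (18x^2 + 18y^2) dA = 5832π.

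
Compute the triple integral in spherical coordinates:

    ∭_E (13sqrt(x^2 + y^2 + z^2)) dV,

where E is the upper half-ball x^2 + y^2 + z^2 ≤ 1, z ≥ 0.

In spherical coordinates, x = ρ sin(φ) cos(θ), y = ρ sin(φ) sin(θ), z = ρ cos(φ), and dV = ρ^2 sin(φ) dρ dφ dθ.

The integrand becomes 13ρ, so

    ∭_E (13sqrt(x^2 + y^2 + z^2)) dV = ∫_{0}^{2π} ∫_{0}^{π/2} ∫_{0}^{1} (13ρ) · ρ^2 sin(φ) dρ dφ dθ.

Inner (ρ): 13sin(φ)/4.
Middle (φ): 13/4.
Outer (θ): 13π/2.

Therefore the triple integral equals 13π/2.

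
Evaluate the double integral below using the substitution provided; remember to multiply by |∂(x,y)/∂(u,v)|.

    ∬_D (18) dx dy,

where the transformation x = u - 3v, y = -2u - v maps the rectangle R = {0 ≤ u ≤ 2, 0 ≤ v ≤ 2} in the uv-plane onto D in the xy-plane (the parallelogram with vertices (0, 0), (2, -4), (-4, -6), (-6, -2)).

Compute the Jacobian determinant of (x, y) with respect to (u, v):

    ∂(x,y)/∂(u,v) = | 1  -3 | = (1)(-1) - (-3)(-2) = -7.
                   | -2  -1 |

Its absolute value is |J| = 7 (the area scaling factor).

Substituting x = u - 3v, y = -2u - v into the integrand,

    18 → 18,

so the integral becomes

    ∬_R (18) · |J| du dv = ∫_0^2 ∫_0^2 (126) dv du.

Inner (v): 252.
Outer (u): 504.

Therefore ∬_D (18) dx dy = 504.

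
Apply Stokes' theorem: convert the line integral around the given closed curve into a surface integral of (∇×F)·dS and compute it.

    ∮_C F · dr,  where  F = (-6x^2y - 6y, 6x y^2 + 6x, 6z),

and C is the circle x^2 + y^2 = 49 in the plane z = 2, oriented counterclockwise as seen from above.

Let S be the flat disk x^2 + y^2 ≤ 49 in the plane z = 2, with upward unit normal n̂ = ẑ. By Stokes' theorem,

    ∮_C F · dr = ∬_S (∇ × F) · n̂ dS = ∬_D (curl F)_z dA,

where D is the disk x^2 + y^2 ≤ 49.

Compute the curl of F = (-6x^2y - 6y, 6x y^2 + 6x, 6z):
    (∇ × F)_x = ∂F_z/∂y - ∂F_y/∂z = 0,
    (∇ × F)_y = ∂F_x/∂z - ∂F_z/∂x = 0,
    (∇ × F)_z = ∂F_y/∂x - ∂F_x/∂y = 6x^2 + 6y^2 + 12.

On z = 2, (curl F)_z = 6x^2 + 6y^2 + 12.

Convert to polar (x = r cos θ, y = r sin θ, dA = r dr dθ); the integrand becomes 6r^2 + 12, so

    ∬_D (curl F)_z dA = ∫_0^{2π} ∫_0^{7} (6r^2 + 12) · r dr dθ.

Inner (r from 0 to 7): 7791/2.
Outer (θ from 0 to 2π): 7791π.

Therefore ∮_C F · dr = 7791π.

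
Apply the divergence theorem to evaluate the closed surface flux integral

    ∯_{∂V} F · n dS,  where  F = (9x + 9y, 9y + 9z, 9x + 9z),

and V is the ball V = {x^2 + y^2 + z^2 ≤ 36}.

By the divergence theorem,

    ∯_{∂V} F · n dS = ∭_V (∇ · F) dV.

Compute the divergence:
    ∇ · F = ∂F_x/∂x + ∂F_y/∂y + ∂F_z/∂z = 9 + 9 + 9 = 27.

In spherical coordinates, x = ρ sin(φ) cos(θ), y = ρ sin(φ) sin(θ), z = ρ cos(φ), dV = ρ^2 sin(φ) dρ dφ dθ, with 0 ≤ ρ ≤ 6, 0 ≤ φ ≤ π, 0 ≤ θ ≤ 2π.

The integrand, after substitution and multiplying by the volume element, becomes (27) · ρ^2 sin(φ), so

    ∭_V (∇·F) dV = ∫_0^{2π} ∫_0^{π} ∫_0^{6} (27) · ρ^2 sin(φ) dρ dφ dθ.

Inner (ρ from 0 to 6): 1944sin(φ).
Middle (φ from 0 to π): 3888.
Outer (θ from 0 to 2π): 7776π.

Therefore ∯_{∂V} F · n dS = 7776π.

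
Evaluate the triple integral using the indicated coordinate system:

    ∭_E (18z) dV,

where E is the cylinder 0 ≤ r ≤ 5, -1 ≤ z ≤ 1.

In cylindrical coordinates, x = r cos(θ), y = r sin(θ), z = z, and dV = r dr dθ dz.

The integrand becomes 18z, so

    ∭_E (18z) dV = ∫_{0}^{2π} ∫_{0}^{5} ∫_{-1}^{1} (18z) · r dz dr dθ.

Inner (z): 0.
Middle (r from 0 to 5): 0.
Outer (θ): 0.

Therefore the triple integral equals 0.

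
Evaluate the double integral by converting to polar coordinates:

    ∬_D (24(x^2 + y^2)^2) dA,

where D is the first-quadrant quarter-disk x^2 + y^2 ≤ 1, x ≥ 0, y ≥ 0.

The region D is 0 ≤ r ≤ 1, 0 ≤ θ ≤ π/2 in polar coordinates, where x = r cos(θ), y = r sin(θ), and dA = r dr dθ.

Under the substitution, the integrand becomes 24r^4, so

    ∬_D (24(x^2 + y^2)^2) dA = ∫_{0}^{π/2} ∫_{0}^{1} (24r^4) · r dr dθ.

Inner integral (in r): ∫_{0}^{1} (24r^4) · r dr = 4.

Outer integral (in θ): ∫_{0}^{π/2} (4) dθ = 2π.

Therefore ∬_D (24(x^2 + y^2)^2) dA = 2π.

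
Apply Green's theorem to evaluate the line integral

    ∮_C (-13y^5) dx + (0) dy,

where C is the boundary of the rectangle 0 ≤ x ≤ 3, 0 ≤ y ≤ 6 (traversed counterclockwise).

Green's theorem converts the closed line integral into a double integral over the enclosed region D:

    ∮_C P dx + Q dy = ∬_D (∂Q/∂x - ∂P/∂y) dA.

Here P = -13y^5, Q = 0, so

    ∂Q/∂x = 0,    ∂P/∂y = -65y^4,
    ∂Q/∂x - ∂P/∂y = 65y^4.

D is the region 0 ≤ x ≤ 3, 0 ≤ y ≤ 6. Evaluating the double integral:

    ∬_D (65y^4) dA = ∫_0^{3} ∫_0^{6} (65y^4) dy dx.

Inner (y from 0 to 6): 101088.
Outer (x from 0 to 3): 303264.

Therefore ∮_C P dx + Q dy = 303264.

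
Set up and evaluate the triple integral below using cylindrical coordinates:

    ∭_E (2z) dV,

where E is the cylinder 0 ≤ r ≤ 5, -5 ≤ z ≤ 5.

In cylindrical coordinates, x = r cos(θ), y = r sin(θ), z = z, and dV = r dr dθ dz.

The integrand becomes 2z, so

    ∭_E (2z) dV = ∫_{0}^{2π} ∫_{0}^{5} ∫_{-5}^{5} (2z) · r dz dr dθ.

Inner (z): 0.
Middle (r from 0 to 5): 0.
Outer (θ): 0.

Therefore the triple integral equals 0.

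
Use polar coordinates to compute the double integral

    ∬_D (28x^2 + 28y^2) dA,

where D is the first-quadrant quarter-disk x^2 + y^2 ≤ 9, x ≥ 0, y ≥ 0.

The region D is 0 ≤ r ≤ 3, 0 ≤ θ ≤ π/2 in polar coordinates, where x = r cos(θ), y = r sin(θ), and dA = r dr dθ.

Under the substitution, the integrand becomes 28r^2, so

    ∬_D (28x^2 + 28y^2) dA = ∫_{0}^{π/2} ∫_{0}^{3} (28r^2) · r dr dθ.

Inner integral (in r): ∫_{0}^{3} (28r^2) · r dr = 567.

Outer integral (in θ): ∫_{0}^{π/2} (567) dθ = 567π/2.

Therefore ∬_D (28x^2 + 28y^2) dA = 567π/2.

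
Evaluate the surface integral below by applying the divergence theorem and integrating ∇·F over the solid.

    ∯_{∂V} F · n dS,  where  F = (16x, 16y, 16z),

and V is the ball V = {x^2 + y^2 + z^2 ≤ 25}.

By the divergence theorem,

    ∯_{∂V} F · n dS = ∭_V (∇ · F) dV.

Compute the divergence:
    ∇ · F = ∂F_x/∂x + ∂F_y/∂y + ∂F_z/∂z = 16 + 16 + 16 = 48.

In spherical coordinates, x = ρ sin(φ) cos(θ), y = ρ sin(φ) sin(θ), z = ρ cos(φ), dV = ρ^2 sin(φ) dρ dφ dθ, with 0 ≤ ρ ≤ 5, 0 ≤ φ ≤ π, 0 ≤ θ ≤ 2π.

The integrand, after substitution and multiplying by the volume element, becomes (48) · ρ^2 sin(φ), so

    ∭_V (∇·F) dV = ∫_0^{2π} ∫_0^{π} ∫_0^{5} (48) · ρ^2 sin(φ) dρ dφ dθ.

Inner (ρ from 0 to 5): 2000sin(φ).
Middle (φ from 0 to π): 4000.
Outer (θ from 0 to 2π): 8000π.

Therefore ∯_{∂V} F · n dS = 8000π.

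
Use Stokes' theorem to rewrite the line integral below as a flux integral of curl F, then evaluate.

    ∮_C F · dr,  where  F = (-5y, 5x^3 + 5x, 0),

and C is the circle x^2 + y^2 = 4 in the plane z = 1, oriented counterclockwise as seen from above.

Let S be the flat disk x^2 + y^2 ≤ 4 in the plane z = 1, with upward unit normal n̂ = ẑ. By Stokes' theorem,

    ∮_C F · dr = ∬_S (∇ × F) · n̂ dS = ∬_D (curl F)_z dA,

where D is the disk x^2 + y^2 ≤ 4.

Compute the curl of F = (-5y, 5x^3 + 5x, 0):
    (∇ × F)_x = ∂F_z/∂y - ∂F_y/∂z = 0,
    (∇ × F)_y = ∂F_x/∂z - ∂F_z/∂x = 0,
    (∇ × F)_z = ∂F_y/∂x - ∂F_x/∂y = 15x^2 + 10.

On z = 1, (curl F)_z = 15x^2 + 10.

Convert to polar (x = r cos θ, y = r sin θ, dA = r dr dθ); the integrand becomes 15r^2cos(θ)^2 + 10, so

    ∬_D (curl F)_z dA = ∫_0^{2π} ∫_0^{2} (15r^2cos(θ)^2 + 10) · r dr dθ.

Inner (r from 0 to 2): 60cos(θ)^2 + 20.
Outer (θ from 0 to 2π): 100π.

Therefore ∮_C F · dr = 100π.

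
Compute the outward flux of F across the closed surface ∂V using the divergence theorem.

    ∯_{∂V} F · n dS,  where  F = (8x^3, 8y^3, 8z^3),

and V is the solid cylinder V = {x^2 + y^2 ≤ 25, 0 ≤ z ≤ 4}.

By the divergence theorem,

    ∯_{∂V} F · n dS = ∭_V (∇ · F) dV.

Compute the divergence:
    ∇ · F = ∂F_x/∂x + ∂F_y/∂y + ∂F_z/∂z = 24x^2 + 24y^2 + 24z^2.

In cylindrical coordinates, x = r cos(θ), y = r sin(θ), z = z, dV = r dr dθ dz, with 0 ≤ r ≤ 5, 0 ≤ θ ≤ 2π, 0 ≤ z ≤ 4.

The integrand, after substitution and multiplying by the volume element, becomes (24r^2 + 24z^2) · r, so

    ∭_V (∇·F) dV = ∫_0^{2π} ∫_0^{5} ∫_0^{4} (24r^2 + 24z^2) · r dz dr dθ.

Inner (z from 0 to 4): 96r^3 + 512r.
Middle (r from 0 to 5): 21400.
Outer (θ from 0 to 2π): 42800π.

Therefore ∯_{∂V} F · n dS = 42800π.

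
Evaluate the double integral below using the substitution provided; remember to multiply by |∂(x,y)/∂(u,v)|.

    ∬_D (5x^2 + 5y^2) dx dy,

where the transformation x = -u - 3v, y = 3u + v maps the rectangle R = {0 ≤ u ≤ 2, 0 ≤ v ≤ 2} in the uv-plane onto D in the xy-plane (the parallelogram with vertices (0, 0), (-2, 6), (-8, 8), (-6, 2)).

Compute the Jacobian determinant of (x, y) with respect to (u, v):

    ∂(x,y)/∂(u,v) = | -1  -3 | = (-1)(1) - (-3)(3) = 8.
                   | 3  1 |

Its absolute value is |J| = 8 (the area scaling factor).

Substituting x = -u - 3v, y = 3u + v into the integrand,

    5x^2 + 5y^2 → 50u^2 + 60u v + 50v^2,

so the integral becomes

    ∬_R (50u^2 + 60u v + 50v^2) · |J| du dv = ∫_0^2 ∫_0^2 (400u^2 + 480u v + 400v^2) dv du.

Inner (v): 800u^2 + 960u + 3200/3.
Outer (u): 18560/3.

Therefore ∬_D (5x^2 + 5y^2) dx dy = 18560/3.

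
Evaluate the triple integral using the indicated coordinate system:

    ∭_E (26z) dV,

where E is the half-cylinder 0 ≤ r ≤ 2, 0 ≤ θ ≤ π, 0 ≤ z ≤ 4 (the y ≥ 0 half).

In cylindrical coordinates, x = r cos(θ), y = r sin(θ), z = z, and dV = r dr dθ dz.

The integrand becomes 26z, so

    ∭_E (26z) dV = ∫_{0}^{π} ∫_{0}^{2} ∫_{0}^{4} (26z) · r dz dr dθ.

Inner (z): 208r.
Middle (r from 0 to 2): 416.
Outer (θ): 416π.

Therefore the triple integral equals 416π.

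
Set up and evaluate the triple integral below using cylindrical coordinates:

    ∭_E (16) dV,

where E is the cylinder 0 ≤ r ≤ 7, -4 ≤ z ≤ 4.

In cylindrical coordinates, x = r cos(θ), y = r sin(θ), z = z, and dV = r dr dθ dz.

The integrand becomes 16, so

    ∭_E (16) dV = ∫_{0}^{2π} ∫_{0}^{7} ∫_{-4}^{4} (16) · r dz dr dθ.

Inner (z): 128r.
Middle (r from 0 to 7): 3136.
Outer (θ): 6272π.

Therefore the triple integral equals 6272π.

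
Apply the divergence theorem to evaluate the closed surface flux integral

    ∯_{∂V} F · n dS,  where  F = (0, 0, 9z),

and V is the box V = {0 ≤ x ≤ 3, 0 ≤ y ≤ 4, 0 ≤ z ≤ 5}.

By the divergence theorem,

    ∯_{∂V} F · n dS = ∭_V (∇ · F) dV.

Compute the divergence:
    ∇ · F = ∂F_x/∂x + ∂F_y/∂y + ∂F_z/∂z = 0 + 0 + 9 = 9.

V is a rectangular box, so dV = dx dy dz with 0 ≤ x ≤ 3, 0 ≤ y ≤ 4, 0 ≤ z ≤ 5.

Integrate (9) over V as an iterated integral:

    ∭_V (∇·F) dV = ∫_0^{3} ∫_0^{4} ∫_0^{5} (9) dz dy dx.

Inner (z from 0 to 5): 45.
Middle (y from 0 to 4): 180.
Outer (x from 0 to 3): 540.

Therefore ∯_{∂V} F · n dS = 540.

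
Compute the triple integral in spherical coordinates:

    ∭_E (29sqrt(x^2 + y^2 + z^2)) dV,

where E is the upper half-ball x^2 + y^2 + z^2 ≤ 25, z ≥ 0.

In spherical coordinates, x = ρ sin(φ) cos(θ), y = ρ sin(φ) sin(θ), z = ρ cos(φ), and dV = ρ^2 sin(φ) dρ dφ dθ.

The integrand becomes 29ρ, so

    ∭_E (29sqrt(x^2 + y^2 + z^2)) dV = ∫_{0}^{2π} ∫_{0}^{π/2} ∫_{0}^{5} (29ρ) · ρ^2 sin(φ) dρ dφ dθ.

Inner (ρ): 18125sin(φ)/4.
Middle (φ): 18125/4.
Outer (θ): 18125π/2.

Therefore the triple integral equals 18125π/2.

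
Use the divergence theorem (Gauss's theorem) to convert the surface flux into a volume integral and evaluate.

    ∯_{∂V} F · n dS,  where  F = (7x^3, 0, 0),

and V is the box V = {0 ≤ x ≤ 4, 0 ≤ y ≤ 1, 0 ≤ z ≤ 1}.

By the divergence theorem,

    ∯_{∂V} F · n dS = ∭_V (∇ · F) dV.

Compute the divergence:
    ∇ · F = ∂F_x/∂x + ∂F_y/∂y + ∂F_z/∂z = 21x^2 + 0 + 0 = 21x^2.

V is a rectangular box, so dV = dx dy dz with 0 ≤ x ≤ 4, 0 ≤ y ≤ 1, 0 ≤ z ≤ 1.

Integrate (21x^2) over V as an iterated integral:

    ∭_V (∇·F) dV = ∫_0^{4} ∫_0^{1} ∫_0^{1} (21x^2) dz dy dx.

Inner (z from 0 to 1): 21x^2.
Middle (y from 0 to 1): 21x^2.
Outer (x from 0 to 4): 448.

Therefore ∯_{∂V} F · n dS = 448.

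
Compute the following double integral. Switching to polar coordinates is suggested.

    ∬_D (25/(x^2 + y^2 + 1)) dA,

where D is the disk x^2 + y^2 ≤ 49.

The region D is 0 ≤ r ≤ 7, 0 ≤ θ ≤ 2π in polar coordinates, where x = r cos(θ), y = r sin(θ), and dA = r dr dθ.

Under the substitution, the integrand becomes 25/(r^2 + 1), so

    ∬_D (25/(x^2 + y^2 + 1)) dA = ∫_{0}^{2π} ∫_{0}^{7} (25/(r^2 + 1)) · r dr dθ.

Inner integral (in r): ∫_{0}^{7} (25/(r^2 + 1)) · r dr = 25log(50)/2.

Outer integral (in θ): ∫_{0}^{2π} (25log(50)/2) dθ = 25π log(50).

Therefore ∬_D (25/(x^2 + y^2 + 1)) dA = 25π log(50).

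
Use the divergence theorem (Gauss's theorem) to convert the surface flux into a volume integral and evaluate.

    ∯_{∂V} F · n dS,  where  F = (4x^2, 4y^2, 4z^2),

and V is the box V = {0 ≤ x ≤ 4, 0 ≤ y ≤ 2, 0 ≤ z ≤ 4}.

By the divergence theorem,

    ∯_{∂V} F · n dS = ∭_V (∇ · F) dV.

Compute the divergence:
    ∇ · F = ∂F_x/∂x + ∂F_y/∂y + ∂F_z/∂z = 8x + 8y + 8z.

V is a rectangular box, so dV = dx dy dz with 0 ≤ x ≤ 4, 0 ≤ y ≤ 2, 0 ≤ z ≤ 4.

Integrate (8x + 8y + 8z) over V as an iterated integral:

    ∭_V (∇·F) dV = ∫_0^{4} ∫_0^{2} ∫_0^{4} (8x + 8y + 8z) dz dy dx.

Inner (z from 0 to 4): 32x + 32y + 64.
Middle (y from 0 to 2): 64x + 192.
Outer (x from 0 to 4): 1280.

Therefore ∯_{∂V} F · n dS = 1280.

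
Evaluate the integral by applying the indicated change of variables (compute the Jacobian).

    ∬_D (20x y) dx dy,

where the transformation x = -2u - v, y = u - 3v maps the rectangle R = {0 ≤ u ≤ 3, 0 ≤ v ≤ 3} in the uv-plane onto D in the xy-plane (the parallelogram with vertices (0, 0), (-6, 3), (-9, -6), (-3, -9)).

Compute the Jacobian determinant of (x, y) with respect to (u, v):

    ∂(x,y)/∂(u,v) = | -2  -1 | = (-2)(-3) - (-1)(1) = 7.
                   | 1  -3 |

Its absolute value is |J| = 7 (the area scaling factor).

Substituting x = -2u - v, y = u - 3v into the integrand,

    20x y → -40u^2 + 100u v + 60v^2,

so the integral becomes

    ∬_R (-40u^2 + 100u v + 60v^2) · |J| du dv = ∫_0^3 ∫_0^3 (-280u^2 + 700u v + 420v^2) dv du.

Inner (v): -840u^2 + 3150u + 3780.
Outer (u): 17955.

Therefore ∬_D (20x y) dx dy = 17955.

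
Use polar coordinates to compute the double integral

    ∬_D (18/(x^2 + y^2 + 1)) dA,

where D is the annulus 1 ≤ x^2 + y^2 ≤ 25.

The region D is 1 ≤ r ≤ 5, 0 ≤ θ ≤ 2π in polar coordinates, where x = r cos(θ), y = r sin(θ), and dA = r dr dθ.

Under the substitution, the integrand becomes 18/(r^2 + 1), so

    ∬_D (18/(x^2 + y^2 + 1)) dA = ∫_{0}^{2π} ∫_{1}^{5} (18/(r^2 + 1)) · r dr dθ.

Inner integral (in r): ∫_{1}^{5} (18/(r^2 + 1)) · r dr = log(10604499373).

Outer integral (in θ): ∫_{0}^{2π} (log(10604499373)) dθ = 18π log(13).

Therefore ∬_D (18/(x^2 + y^2 + 1)) dA = 18π log(13).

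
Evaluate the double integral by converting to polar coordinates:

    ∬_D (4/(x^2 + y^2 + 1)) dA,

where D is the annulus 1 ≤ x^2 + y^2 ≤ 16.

The region D is 1 ≤ r ≤ 4, 0 ≤ θ ≤ 2π in polar coordinates, where x = r cos(θ), y = r sin(θ), and dA = r dr dθ.

Under the substitution, the integrand becomes 4/(r^2 + 1), so

    ∬_D (4/(x^2 + y^2 + 1)) dA = ∫_{0}^{2π} ∫_{1}^{4} (4/(r^2 + 1)) · r dr dθ.

Inner integral (in r): ∫_{1}^{4} (4/(r^2 + 1)) · r dr = log(289/4).

Outer integral (in θ): ∫_{0}^{2π} (log(289/4)) dθ = log((289/4)^(2π)).

Therefore ∬_D (4/(x^2 + y^2 + 1)) dA = log((289/4)^(2π)).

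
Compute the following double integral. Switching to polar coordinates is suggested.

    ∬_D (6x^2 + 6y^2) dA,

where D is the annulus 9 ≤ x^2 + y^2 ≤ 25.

The region D is 3 ≤ r ≤ 5, 0 ≤ θ ≤ 2π in polar coordinates, where x = r cos(θ), y = r sin(θ), and dA = r dr dθ.

Under the substitution, the integrand becomes 6r^2, so

    ∬_D (6x^2 + 6y^2) dA = ∫_{0}^{2π} ∫_{3}^{5} (6r^2) · r dr dθ.

Inner integral (in r): ∫_{3}^{5} (6r^2) · r dr = 816.

Outer integral (in θ): ∫_{0}^{2π} (816) dθ = 1632π.

Therefore ∬_D (6x^2 + 6y^2) dA = 1632π.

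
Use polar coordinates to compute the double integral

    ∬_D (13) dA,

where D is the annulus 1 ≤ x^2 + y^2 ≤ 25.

The region D is 1 ≤ r ≤ 5, 0 ≤ θ ≤ 2π in polar coordinates, where x = r cos(θ), y = r sin(θ), and dA = r dr dθ.

Under the substitution, the integrand becomes 13, so

    ∬_D (13) dA = ∫_{0}^{2π} ∫_{1}^{5} (13) · r dr dθ.

Inner integral (in r): ∫_{1}^{5} (13) · r dr = 156.

Outer integral (in θ): ∫_{0}^{2π} (156) dθ = 312π.

Therefore ∬_D (13) dA = 312π.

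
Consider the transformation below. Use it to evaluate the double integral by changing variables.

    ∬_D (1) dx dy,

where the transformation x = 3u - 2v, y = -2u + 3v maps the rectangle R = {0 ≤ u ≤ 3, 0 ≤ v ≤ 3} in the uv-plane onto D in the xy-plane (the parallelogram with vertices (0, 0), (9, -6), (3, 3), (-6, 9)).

Compute the Jacobian determinant of (x, y) with respect to (u, v):

    ∂(x,y)/∂(u,v) = | 3  -2 | = (3)(3) - (-2)(-2) = 5.
                   | -2  3 |

Its absolute value is |J| = 5 (the area scaling factor).

Substituting x = 3u - 2v, y = -2u + 3v into the integrand,

    1 → 1,

so the integral becomes

    ∬_R (1) · |J| du dv = ∫_0^3 ∫_0^3 (5) dv du.

Inner (v): 15.
Outer (u): 45.

Therefore ∬_D (1) dx dy = 45.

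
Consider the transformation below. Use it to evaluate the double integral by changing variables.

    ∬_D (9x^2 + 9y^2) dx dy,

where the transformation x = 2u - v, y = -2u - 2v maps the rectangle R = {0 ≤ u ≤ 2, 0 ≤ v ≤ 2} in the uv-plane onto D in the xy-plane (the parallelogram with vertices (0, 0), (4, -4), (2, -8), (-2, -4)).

Compute the Jacobian determinant of (x, y) with respect to (u, v):

    ∂(x,y)/∂(u,v) = | 2  -1 | = (2)(-2) - (-1)(-2) = -6.
                   | -2  -2 |

Its absolute value is |J| = 6 (the area scaling factor).

Substituting x = 2u - v, y = -2u - 2v into the integrand,

    9x^2 + 9y^2 → 72u^2 + 36u v + 45v^2,

so the integral becomes

    ∬_R (72u^2 + 36u v + 45v^2) · |J| du dv = ∫_0^2 ∫_0^2 (432u^2 + 216u v + 270v^2) dv du.

Inner (v): 864u^2 + 432u + 720.
Outer (u): 4608.

Therefore ∬_D (9x^2 + 9y^2) dx dy = 4608.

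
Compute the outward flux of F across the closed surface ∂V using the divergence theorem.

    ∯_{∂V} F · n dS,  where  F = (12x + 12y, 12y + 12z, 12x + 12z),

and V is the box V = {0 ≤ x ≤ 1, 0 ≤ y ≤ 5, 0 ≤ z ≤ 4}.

By the divergence theorem,

    ∯_{∂V} F · n dS = ∭_V (∇ · F) dV.

Compute the divergence:
    ∇ · F = ∂F_x/∂x + ∂F_y/∂y + ∂F_z/∂z = 12 + 12 + 12 = 36.

V is a rectangular box, so dV = dx dy dz with 0 ≤ x ≤ 1, 0 ≤ y ≤ 5, 0 ≤ z ≤ 4.

Integrate (36) over V as an iterated integral:

    ∭_V (∇·F) dV = ∫_0^{1} ∫_0^{5} ∫_0^{4} (36) dz dy dx.

Inner (z from 0 to 4): 144.
Middle (y from 0 to 5): 720.
Outer (x from 0 to 1): 720.

Therefore ∯_{∂V} F · n dS = 720.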